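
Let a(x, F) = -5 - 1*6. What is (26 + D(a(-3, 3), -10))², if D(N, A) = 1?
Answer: 729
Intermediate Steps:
a(x, F) = -11 (a(x, F) = -5 - 6 = -11)
(26 + D(a(-3, 3), -10))² = (26 + 1)² = 27² = 729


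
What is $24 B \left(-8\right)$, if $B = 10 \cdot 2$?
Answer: $-3840$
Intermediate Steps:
$B = 20$
$24 B \left(-8\right) = 24 \cdot 20 \left(-8\right) = 480 \left(-8\right) = -3840$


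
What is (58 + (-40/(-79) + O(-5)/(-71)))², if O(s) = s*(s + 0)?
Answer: 106397958969/31460881 ≈ 3381.9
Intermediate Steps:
O(s) = s² (O(s) = s*s = s²)
(58 + (-40/(-79) + O(-5)/(-71)))² = (58 + (-40/(-79) + (-5)²/(-71)))² = (58 + (-40*(-1/79) + 25*(-1/71)))² = (58 + (40/79 - 25/71))² = (58 + 865/5609)² = (326187/5609)² = 106397958969/31460881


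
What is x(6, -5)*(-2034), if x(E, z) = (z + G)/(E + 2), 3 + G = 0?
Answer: 2034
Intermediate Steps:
G = -3 (G = -3 + 0 = -3)
x(E, z) = (-3 + z)/(2 + E) (x(E, z) = (z - 3)/(E + 2) = (-3 + z)/(2 + E))
x(6, -5)*(-2034) = ((-3 - 5)/(2 + 6))*(-2034) = (-8/8)*(-2034) = ((⅛)*(-8))*(-2034) = -1*(-2034) = 2034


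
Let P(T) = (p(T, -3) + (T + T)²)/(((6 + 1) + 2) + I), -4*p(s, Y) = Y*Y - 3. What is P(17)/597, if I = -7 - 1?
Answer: 2309/1194 ≈ 1.9338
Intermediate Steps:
p(s, Y) = ¾ - Y²/4 (p(s, Y) = -(Y*Y - 3)/4 = -(Y² - 3)/4 = -(-3 + Y²)/4 = ¾ - Y²/4)
I = -8
P(T) = -3/2 + 4*T² (P(T) = ((¾ - ¼*(-3)²) + (T + T)²)/(((6 + 1) + 2) - 8) = ((¾ - ¼*9) + (2*T)²)/((7 + 2) - 8) = ((¾ - 9/4) + 4*T²)/(9 - 8) = (-3/2 + 4*T²)/1 = (-3/2 + 4*T²)*1 = -3/2 + 4*T²)
P(17)/597 = (-3/2 + 4*17²)/597 = (-3/2 + 4*289)*(1/597) = (-3/2 + 1156)*(1/597) = (2309/2)*(1/597) = 2309/1194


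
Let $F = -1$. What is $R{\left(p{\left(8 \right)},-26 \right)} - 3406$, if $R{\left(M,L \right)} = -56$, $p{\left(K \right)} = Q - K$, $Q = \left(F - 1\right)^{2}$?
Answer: $-3462$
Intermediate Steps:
$Q = 4$ ($Q = \left(-1 - 1\right)^{2} = \left(-2\right)^{2} = 4$)
$p{\left(K \right)} = 4 - K$
$R{\left(p{\left(8 \right)},-26 \right)} - 3406 = -56 - 3406 = -3462$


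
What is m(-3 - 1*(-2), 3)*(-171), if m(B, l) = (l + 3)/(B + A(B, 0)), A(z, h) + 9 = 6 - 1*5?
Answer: 114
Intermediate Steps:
A(z, h) = -8 (A(z, h) = -9 + (6 - 1*5) = -9 + (6 - 5) = -9 + 1 = -8)
m(B, l) = (3 + l)/(-8 + B) (m(B, l) = (l + 3)/(B - 8) = (3 + l)/(-8 + B))
m(-3 - 1*(-2), 3)*(-171) = ((3 + 3)/(-8 + (-3 - 1*(-2))))*(-171) = (6/(-8 + (-3 + 2)))*(-171) = (6/(-8 - 1))*(-171) = (6/(-9))*(-171) = -1/9*6*(-171) = -2/3*(-171) = 114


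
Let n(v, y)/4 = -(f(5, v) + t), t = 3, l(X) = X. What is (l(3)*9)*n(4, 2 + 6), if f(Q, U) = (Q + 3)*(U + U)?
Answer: -7236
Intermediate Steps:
f(Q, U) = 2*U*(3 + Q) (f(Q, U) = (3 + Q)*(2*U) = 2*U*(3 + Q))
n(v, y) = -12 - 64*v (n(v, y) = 4*(-(2*v*(3 + 5) + 3)) = 4*(-(2*v*8 + 3)) = 4*(-(16*v + 3)) = 4*(-(3 + 16*v)) = 4*(-3 - 16*v) = -12 - 64*v)
(l(3)*9)*n(4, 2 + 6) = (3*9)*(-12 - 64*4) = 27*(-12 - 256) = 27*(-268) = -7236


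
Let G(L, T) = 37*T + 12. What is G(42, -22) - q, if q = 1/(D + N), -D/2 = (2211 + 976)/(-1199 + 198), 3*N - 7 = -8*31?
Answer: -178136435/222119 ≈ -801.99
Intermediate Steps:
G(L, T) = 12 + 37*T
N = -241/3 (N = 7/3 + (-8*31)/3 = 7/3 + (⅓)*(-248) = 7/3 - 248/3 = -241/3 ≈ -80.333)
D = 6374/1001 (D = -2*(2211 + 976)/(-1199 + 198) = -6374/(-1001) = -6374*(-1)/1001 = -2*(-3187/1001) = 6374/1001 ≈ 6.3676)
q = -3003/222119 (q = 1/(6374/1001 - 241/3) = 1/(-222119/3003) = -3003/222119 ≈ -0.013520)
G(42, -22) - q = (12 + 37*(-22)) - 1*(-3003/222119) = (12 - 814) + 3003/222119 = -802 + 3003/222119 = -178136435/222119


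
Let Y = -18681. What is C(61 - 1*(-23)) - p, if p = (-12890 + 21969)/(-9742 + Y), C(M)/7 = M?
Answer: 16721803/28423 ≈ 588.32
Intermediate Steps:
C(M) = 7*M
p = -9079/28423 (p = (-12890 + 21969)/(-9742 - 18681) = 9079/(-28423) = 9079*(-1/28423) = -9079/28423 ≈ -0.31942)
C(61 - 1*(-23)) - p = 7*(61 - 1*(-23)) - 1*(-9079/28423) = 7*(61 + 23) + 9079/28423 = 7*84 + 9079/28423 = 588 + 9079/28423 = 16721803/28423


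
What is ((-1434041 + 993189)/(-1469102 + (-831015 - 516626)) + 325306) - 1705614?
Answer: -3887972455992/2816743 ≈ -1.3803e+6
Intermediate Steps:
((-1434041 + 993189)/(-1469102 + (-831015 - 516626)) + 325306) - 1705614 = (-440852/(-1469102 - 1347641) + 325306) - 1705614 = (-440852/(-2816743) + 325306) - 1705614 = (-440852*(-1/2816743) + 325306) - 1705614 = (440852/2816743 + 325306) - 1705614 = 916303839210/2816743 - 1705614 = -3887972455992/2816743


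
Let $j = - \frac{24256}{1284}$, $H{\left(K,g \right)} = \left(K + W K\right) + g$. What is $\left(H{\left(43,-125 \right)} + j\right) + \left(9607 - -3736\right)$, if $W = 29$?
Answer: $\frac{4651004}{321} \approx 14489.0$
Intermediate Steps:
$H{\left(K,g \right)} = g + 30 K$ ($H{\left(K,g \right)} = \left(K + 29 K\right) + g = 30 K + g = g + 30 K$)
$j = - \frac{6064}{321}$ ($j = \left(-24256\right) \frac{1}{1284} = - \frac{6064}{321} \approx -18.891$)
$\left(H{\left(43,-125 \right)} + j\right) + \left(9607 - -3736\right) = \left(\left(-125 + 30 \cdot 43\right) - \frac{6064}{321}\right) + \left(9607 - -3736\right) = \left(\left(-125 + 1290\right) - \frac{6064}{321}\right) + \left(9607 + 3736\right) = \left(1165 - \frac{6064}{321}\right) + 13343 = \frac{367901}{321} + 13343 = \frac{4651004}{321}$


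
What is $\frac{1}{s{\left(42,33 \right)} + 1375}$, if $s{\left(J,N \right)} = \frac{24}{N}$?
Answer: $\frac{11}{15133} \approx 0.00072689$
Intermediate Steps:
$\frac{1}{s{\left(42,33 \right)} + 1375} = \frac{1}{\frac{24}{33} + 1375} = \frac{1}{24 \cdot \frac{1}{33} + 1375} = \frac{1}{\frac{8}{11} + 1375} = \frac{1}{\frac{15133}{11}} = \frac{11}{15133}$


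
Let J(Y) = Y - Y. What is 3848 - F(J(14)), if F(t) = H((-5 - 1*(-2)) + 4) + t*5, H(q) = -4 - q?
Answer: 3853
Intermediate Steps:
J(Y) = 0
F(t) = -5 + 5*t (F(t) = (-4 - ((-5 - 1*(-2)) + 4)) + t*5 = (-4 - ((-5 + 2) + 4)) + 5*t = (-4 - (-3 + 4)) + 5*t = (-4 - 1*1) + 5*t = (-4 - 1) + 5*t = -5 + 5*t)
3848 - F(J(14)) = 3848 - (-5 + 5*0) = 3848 - (-5 + 0) = 3848 - 1*(-5) = 3848 + 5 = 3853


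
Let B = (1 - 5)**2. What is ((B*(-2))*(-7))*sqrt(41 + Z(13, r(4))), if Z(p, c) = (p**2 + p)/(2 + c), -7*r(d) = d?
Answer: 224*sqrt(4210)/5 ≈ 2906.8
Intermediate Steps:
B = 16 (B = (-4)**2 = 16)
r(d) = -d/7
Z(p, c) = (p + p**2)/(2 + c)
((B*(-2))*(-7))*sqrt(41 + Z(13, r(4))) = ((16*(-2))*(-7))*sqrt(41 + 13*(1 + 13)/(2 - 1/7*4)) = (-32*(-7))*sqrt(41 + 13*14/(2 - 4/7)) = 224*sqrt(41 + 13*14/(10/7)) = 224*sqrt(41 + 13*(7/10)*14) = 224*sqrt(41 + 637/5) = 224*sqrt(842/5) = 224*(sqrt(4210)/5) = 224*sqrt(4210)/5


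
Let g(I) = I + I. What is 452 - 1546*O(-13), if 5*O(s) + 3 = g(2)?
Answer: 714/5 ≈ 142.80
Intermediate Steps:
g(I) = 2*I
O(s) = 1/5 (O(s) = -3/5 + (2*2)/5 = -3/5 + (1/5)*4 = -3/5 + 4/5 = 1/5)
452 - 1546*O(-13) = 452 - 1546*1/5 = 452 - 1546/5 = 714/5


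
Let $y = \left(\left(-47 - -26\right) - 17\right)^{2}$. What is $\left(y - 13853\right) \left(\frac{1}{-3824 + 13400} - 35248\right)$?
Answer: $\frac{4188469916423}{9576} \approx 4.3739 \cdot 10^{8}$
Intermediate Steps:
$y = 1444$ ($y = \left(\left(-47 + 26\right) - 17\right)^{2} = \left(-21 - 17\right)^{2} = \left(-38\right)^{2} = 1444$)
$\left(y - 13853\right) \left(\frac{1}{-3824 + 13400} - 35248\right) = \left(1444 - 13853\right) \left(\frac{1}{-3824 + 13400} - 35248\right) = - 12409 \left(\frac{1}{9576} - 35248\right) = \left(-12409\right) \left(- \frac{337534847}{9576}\right) = \frac{4188469916423}{9576}$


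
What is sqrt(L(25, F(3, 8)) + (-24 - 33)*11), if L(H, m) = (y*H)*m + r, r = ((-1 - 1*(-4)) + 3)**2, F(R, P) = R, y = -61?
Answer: 3*I*sqrt(574) ≈ 71.875*I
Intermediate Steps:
r = 36 (r = ((-1 + 4) + 3)**2 = (3 + 3)**2 = 6**2 = 36)
L(H, m) = 36 - 61*H*m (L(H, m) = (-61*H)*m + 36 = -61*H*m + 36 = 36 - 61*H*m)
sqrt(L(25, F(3, 8)) + (-24 - 33)*11) = sqrt((36 - 61*25*3) + (-24 - 33)*11) = sqrt((36 - 4575) - 57*11) = sqrt(-4539 - 627) = sqrt(-5166) = 3*I*sqrt(574)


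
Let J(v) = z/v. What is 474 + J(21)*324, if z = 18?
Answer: 5262/7 ≈ 751.71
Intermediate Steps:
J(v) = 18/v
474 + J(21)*324 = 474 + (18/21)*324 = 474 + (18*(1/21))*324 = 474 + (6/7)*324 = 474 + 1944/7 = 5262/7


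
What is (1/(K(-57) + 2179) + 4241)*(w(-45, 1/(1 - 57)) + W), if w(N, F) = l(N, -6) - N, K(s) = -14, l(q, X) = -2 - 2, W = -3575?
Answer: -32448361044/2165 ≈ -1.4988e+7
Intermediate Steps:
l(q, X) = -4
w(N, F) = -4 - N
(1/(K(-57) + 2179) + 4241)*(w(-45, 1/(1 - 57)) + W) = (1/(-14 + 2179) + 4241)*((-4 - 1*(-45)) - 3575) = (1/2165 + 4241)*((-4 + 45) - 3575) = (1/2165 + 4241)*(41 - 3575) = (9181766/2165)*(-3534) = -32448361044/2165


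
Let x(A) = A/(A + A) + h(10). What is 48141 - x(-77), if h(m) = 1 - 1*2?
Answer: 96283/2 ≈ 48142.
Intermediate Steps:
h(m) = -1 (h(m) = 1 - 2 = -1)
x(A) = -1/2 (x(A) = A/(A + A) - 1 = A/((2*A)) - 1 = (1/(2*A))*A - 1 = 1/2 - 1 = -1/2)
48141 - x(-77) = 48141 - 1*(-1/2) = 48141 + 1/2 = 96283/2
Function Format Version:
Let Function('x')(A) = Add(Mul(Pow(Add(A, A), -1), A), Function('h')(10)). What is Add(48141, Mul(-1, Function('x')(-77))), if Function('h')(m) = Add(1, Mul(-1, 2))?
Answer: Rational(96283, 2) ≈ 48142.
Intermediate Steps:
Function('h')(m) = -1 (Function('h')(m) = Add(1, -2) = -1)
Function('x')(A) = Rational(-1, 2) (Function('x')(A) = Add(Mul(Pow(Add(A, A), -1), A), -1) = Add(Mul(Pow(Mul(2, A), -1), A), -1) = Add(Mul(Mul(Rational(1, 2), Pow(A, -1)), A), -1) = Add(Rational(1, 2), -1) = Rational(-1, 2))
Add(48141, Mul(-1, Function('x')(-77))) = Add(48141, Mul(-1, Rational(-1, 2))) = Add(48141, Rational(1, 2)) = Rational(96283, 2)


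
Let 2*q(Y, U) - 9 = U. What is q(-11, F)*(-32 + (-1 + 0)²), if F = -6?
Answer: -93/2 ≈ -46.500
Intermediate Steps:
q(Y, U) = 9/2 + U/2
q(-11, F)*(-32 + (-1 + 0)²) = (9/2 + (½)*(-6))*(-32 + (-1 + 0)²) = (9/2 - 3)*(-32 + (-1)²) = 3*(-32 + 1)/2 = (3/2)*(-31) = -93/2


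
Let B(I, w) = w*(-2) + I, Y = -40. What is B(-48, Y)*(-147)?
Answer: -4704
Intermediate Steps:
B(I, w) = I - 2*w (B(I, w) = -2*w + I = I - 2*w)
B(-48, Y)*(-147) = (-48 - 2*(-40))*(-147) = (-48 + 80)*(-147) = 32*(-147) = -4704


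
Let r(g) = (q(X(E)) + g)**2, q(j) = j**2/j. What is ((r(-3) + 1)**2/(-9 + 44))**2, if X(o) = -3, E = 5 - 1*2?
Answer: 1874161/1225 ≈ 1529.9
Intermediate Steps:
E = 3 (E = 5 - 2 = 3)
q(j) = j
r(g) = (-3 + g)**2
((r(-3) + 1)**2/(-9 + 44))**2 = (((-3 - 3)**2 + 1)**2/(-9 + 44))**2 = (((-6)**2 + 1)**2/35)**2 = ((36 + 1)**2*(1/35))**2 = (37**2*(1/35))**2 = (1369*(1/35))**2 = (1369/35)**2 = 1874161/1225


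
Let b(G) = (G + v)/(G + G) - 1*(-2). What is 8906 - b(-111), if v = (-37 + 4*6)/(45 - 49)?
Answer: 7906321/888 ≈ 8903.5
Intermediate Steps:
v = 13/4 (v = (-37 + 24)/(-4) = -13*(-¼) = 13/4 ≈ 3.2500)
b(G) = 2 + (13/4 + G)/(2*G) (b(G) = (G + 13/4)/(G + G) - 1*(-2) = (13/4 + G)/((2*G)) + 2 = (13/4 + G)*(1/(2*G)) + 2 = (13/4 + G)/(2*G) + 2 = 2 + (13/4 + G)/(2*G))
8906 - b(-111) = 8906 - (13 + 20*(-111))/(8*(-111)) = 8906 - (-1)*(13 - 2220)/(8*111) = 8906 - (-1)*(-2207)/(8*111) = 8906 - 1*2207/888 = 8906 - 2207/888 = 7906321/888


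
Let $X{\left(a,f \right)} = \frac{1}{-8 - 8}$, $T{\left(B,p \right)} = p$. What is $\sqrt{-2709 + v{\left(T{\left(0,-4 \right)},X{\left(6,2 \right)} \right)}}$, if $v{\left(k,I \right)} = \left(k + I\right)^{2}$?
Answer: $\frac{i \sqrt{689279}}{16} \approx 51.889 i$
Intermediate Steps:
$X{\left(a,f \right)} = - \frac{1}{16}$ ($X{\left(a,f \right)} = \frac{1}{-16} = - \frac{1}{16}$)
$v{\left(k,I \right)} = \left(I + k\right)^{2}$
$\sqrt{-2709 + v{\left(T{\left(0,-4 \right)},X{\left(6,2 \right)} \right)}} = \sqrt{-2709 + \left(- \frac{1}{16} - 4\right)^{2}} = \sqrt{-2709 + \left(- \frac{65}{16}\right)^{2}} = \sqrt{-2709 + \frac{4225}{256}} = \sqrt{- \frac{689279}{256}} = \frac{i \sqrt{689279}}{16}$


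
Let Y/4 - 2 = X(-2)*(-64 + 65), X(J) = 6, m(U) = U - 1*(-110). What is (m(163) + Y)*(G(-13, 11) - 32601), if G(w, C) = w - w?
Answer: -9943305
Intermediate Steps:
m(U) = 110 + U (m(U) = U + 110 = 110 + U)
G(w, C) = 0
Y = 32 (Y = 8 + 4*(6*(-64 + 65)) = 8 + 4*(6*1) = 8 + 4*6 = 8 + 24 = 32)
(m(163) + Y)*(G(-13, 11) - 32601) = ((110 + 163) + 32)*(0 - 32601) = (273 + 32)*(-32601) = 305*(-32601) = -9943305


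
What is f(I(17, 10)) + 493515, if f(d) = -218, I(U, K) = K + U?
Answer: 493297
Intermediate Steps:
f(I(17, 10)) + 493515 = -218 + 493515 = 493297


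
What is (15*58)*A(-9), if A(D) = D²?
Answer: 70470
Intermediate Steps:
(15*58)*A(-9) = (15*58)*(-9)² = 870*81 = 70470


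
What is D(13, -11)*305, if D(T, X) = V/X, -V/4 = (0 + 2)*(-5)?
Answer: -12200/11 ≈ -1109.1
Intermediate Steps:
V = 40 (V = -4*(0 + 2)*(-5) = -8*(-5) = -4*(-10) = 40)
D(T, X) = 40/X
D(13, -11)*305 = (40/(-11))*305 = (40*(-1/11))*305 = -40/11*305 = -12200/11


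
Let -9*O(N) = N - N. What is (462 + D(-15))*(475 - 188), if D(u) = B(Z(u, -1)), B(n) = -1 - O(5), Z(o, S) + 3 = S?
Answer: 132307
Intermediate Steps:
Z(o, S) = -3 + S
O(N) = 0 (O(N) = -(N - N)/9 = -1/9*0 = 0)
B(n) = -1 (B(n) = -1 - 1*0 = -1 + 0 = -1)
D(u) = -1
(462 + D(-15))*(475 - 188) = (462 - 1)*(475 - 188) = 461*287 = 132307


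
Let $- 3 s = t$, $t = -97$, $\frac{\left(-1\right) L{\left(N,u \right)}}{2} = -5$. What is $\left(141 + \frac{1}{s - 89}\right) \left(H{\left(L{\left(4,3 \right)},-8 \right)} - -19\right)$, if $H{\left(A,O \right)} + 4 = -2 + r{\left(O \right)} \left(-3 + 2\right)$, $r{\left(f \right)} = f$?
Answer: $\frac{503307}{170} \approx 2960.6$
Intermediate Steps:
$L{\left(N,u \right)} = 10$ ($L{\left(N,u \right)} = \left(-2\right) \left(-5\right) = 10$)
$s = \frac{97}{3}$ ($s = \left(- \frac{1}{3}\right) \left(-97\right) = \frac{97}{3} \approx 32.333$)
$H{\left(A,O \right)} = -6 - O$ ($H{\left(A,O \right)} = -4 + \left(-2 + O \left(-3 + 2\right)\right) = -4 + \left(-2 + O \left(-1\right)\right) = -4 - \left(2 + O\right) = -6 - O$)
$\left(141 + \frac{1}{s - 89}\right) \left(H{\left(L{\left(4,3 \right)},-8 \right)} - -19\right) = \left(141 + \frac{1}{\frac{97}{3} - 89}\right) \left(\left(-6 - -8\right) - -19\right) = \left(141 + \frac{1}{- \frac{170}{3}}\right) \left(\left(-6 + 8\right) + 19\right) = \left(141 - \frac{3}{170}\right) \left(2 + 19\right) = \frac{23967}{170} \cdot 21 = \frac{503307}{170}$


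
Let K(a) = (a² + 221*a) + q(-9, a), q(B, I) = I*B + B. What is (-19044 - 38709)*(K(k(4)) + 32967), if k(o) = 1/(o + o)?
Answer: -121917102777/64 ≈ -1.9050e+9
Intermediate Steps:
k(o) = 1/(2*o)
q(B, I) = B + B*I (q(B, I) = B*I + B = B + B*I)
K(a) = -9 + a² + 212*a (K(a) = (a² + 221*a) - 9*(1 + a) = (a² + 221*a) + (-9 - 9*a) = -9 + a² + 212*a)
(-19044 - 38709)*(K(k(4)) + 32967) = (-19044 - 38709)*((-9 + ((½)/4)² + 212*((½)/4)) + 32967) = -57753*((-9 + ((½)*(¼))² + 212*((½)*(¼))) + 32967) = -57753*((-9 + (⅛)² + 212*(⅛)) + 32967) = -57753*((-9 + 1/64 + 53/2) + 32967) = -57753*(1121/64 + 32967) = -57753*2111009/64 = -121917102777/64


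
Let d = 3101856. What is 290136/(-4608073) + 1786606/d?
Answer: 3666425388911/7146789441744 ≈ 0.51302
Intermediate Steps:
290136/(-4608073) + 1786606/d = 290136/(-4608073) + 1786606/3101856 = 290136*(-1/4608073) + 1786606*(1/3101856) = -290136/4608073 + 893303/1550928 = 3666425388911/7146789441744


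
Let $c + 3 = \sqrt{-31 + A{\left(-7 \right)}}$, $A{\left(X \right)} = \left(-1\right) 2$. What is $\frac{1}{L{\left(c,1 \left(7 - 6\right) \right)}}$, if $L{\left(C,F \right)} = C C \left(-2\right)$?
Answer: $- \frac{i}{- 48 i + 12 \sqrt{33}} \approx 0.0068027 - 0.0097697 i$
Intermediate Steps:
$A{\left(X \right)} = -2$
$c = -3 + i \sqrt{33}$ ($c = -3 + \sqrt{-31 - 2} = -3 + \sqrt{-33} = -3 + i \sqrt{33} \approx -3.0 + 5.7446 i$)
$L{\left(C,F \right)} = - 2 C^{2}$ ($L{\left(C,F \right)} = C^{2} \left(-2\right) = - 2 C^{2}$)
$\frac{1}{L{\left(c,1 \left(7 - 6\right) \right)}} = \frac{1}{\left(-2\right) \left(-3 + i \sqrt{33}\right)^{2}} = - \frac{1}{2 \left(-3 + i \sqrt{33}\right)^{2}}$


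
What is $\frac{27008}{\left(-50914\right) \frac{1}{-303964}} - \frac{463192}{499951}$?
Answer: $\frac{2052152004758312}{12727252607} \approx 1.6124 \cdot 10^{5}$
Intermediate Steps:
$\frac{27008}{\left(-50914\right) \frac{1}{-303964}} - \frac{463192}{499951} = \frac{27008}{\left(-50914\right) \left(- \frac{1}{303964}\right)} - \frac{463192}{499951} = \frac{27008}{\frac{25457}{151982}} - \frac{463192}{499951} = 27008 \cdot \frac{151982}{25457} - \frac{463192}{499951} = \frac{4104729856}{25457} - \frac{463192}{499951} = \frac{2052152004758312}{12727252607}$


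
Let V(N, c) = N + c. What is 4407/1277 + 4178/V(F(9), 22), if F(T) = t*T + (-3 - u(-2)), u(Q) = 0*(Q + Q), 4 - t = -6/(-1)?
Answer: 5339713/1277 ≈ 4181.5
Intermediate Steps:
t = -2 (t = 4 - (-6)/(-1) = 4 - (-6)*(-1) = 4 - 1*6 = 4 - 6 = -2)
u(Q) = 0 (u(Q) = 0*(2*Q) = 0)
F(T) = -3 - 2*T (F(T) = -2*T + (-3 - 1*0) = -2*T + (-3 + 0) = -2*T - 3 = -3 - 2*T)
4407/1277 + 4178/V(F(9), 22) = 4407/1277 + 4178/((-3 - 2*9) + 22) = 4407*(1/1277) + 4178/((-3 - 18) + 22) = 4407/1277 + 4178/(-21 + 22) = 4407/1277 + 4178/1 = 4407/1277 + 4178*1 = 4407/1277 + 4178 = 5339713/1277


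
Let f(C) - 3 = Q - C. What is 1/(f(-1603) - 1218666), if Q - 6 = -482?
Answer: -1/1217536 ≈ -8.2133e-7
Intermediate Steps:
Q = -476 (Q = 6 - 482 = -476)
f(C) = -473 - C (f(C) = 3 + (-476 - C) = -473 - C)
1/(f(-1603) - 1218666) = 1/((-473 - 1*(-1603)) - 1218666) = 1/((-473 + 1603) - 1218666) = 1/(1130 - 1218666) = 1/(-1217536) = -1/1217536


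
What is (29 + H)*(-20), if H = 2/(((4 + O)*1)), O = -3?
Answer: -620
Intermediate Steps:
H = 2 (H = 2/(((4 - 3)*1)) = 2/((1*1)) = 2/1 = 2*1 = 2)
(29 + H)*(-20) = (29 + 2)*(-20) = 31*(-20) = -620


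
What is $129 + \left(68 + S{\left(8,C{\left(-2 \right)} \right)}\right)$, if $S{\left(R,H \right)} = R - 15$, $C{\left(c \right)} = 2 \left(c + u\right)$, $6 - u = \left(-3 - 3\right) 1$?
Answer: $190$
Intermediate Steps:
$u = 12$ ($u = 6 - \left(-3 - 3\right) 1 = 6 - \left(-6\right) 1 = 6 - -6 = 6 + 6 = 12$)
$C{\left(c \right)} = 24 + 2 c$ ($C{\left(c \right)} = 2 \left(c + 12\right) = 2 \left(12 + c\right) = 24 + 2 c$)
$S{\left(R,H \right)} = -15 + R$
$129 + \left(68 + S{\left(8,C{\left(-2 \right)} \right)}\right) = 129 + \left(68 + \left(-15 + 8\right)\right) = 129 + \left(68 - 7\right) = 129 + 61 = 190$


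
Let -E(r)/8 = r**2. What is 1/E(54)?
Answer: -1/23328 ≈ -4.2867e-5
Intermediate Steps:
E(r) = -8*r**2
1/E(54) = 1/(-8*54**2) = 1/(-8*2916) = 1/(-23328) = -1/23328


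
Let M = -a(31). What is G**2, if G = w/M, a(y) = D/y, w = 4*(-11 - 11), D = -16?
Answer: 116281/4 ≈ 29070.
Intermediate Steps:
w = -88 (w = 4*(-22) = -88)
a(y) = -16/y
M = 16/31 (M = -(-16)/31 = -1*(-16/31) = 16/31 ≈ 0.51613)
G = -341/2 (G = -88/16/31 = -88*31/16 = -341/2 ≈ -170.50)
G**2 = (-341/2)**2 = 116281/4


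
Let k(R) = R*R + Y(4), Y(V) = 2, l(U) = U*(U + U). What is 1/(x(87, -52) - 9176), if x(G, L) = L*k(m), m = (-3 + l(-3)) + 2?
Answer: -1/24308 ≈ -4.1139e-5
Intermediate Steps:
l(U) = 2*U² (l(U) = U*(2*U) = 2*U²)
m = 17 (m = (-3 + 2*(-3)²) + 2 = (-3 + 2*9) + 2 = (-3 + 18) + 2 = 15 + 2 = 17)
k(R) = 2 + R² (k(R) = R*R + 2 = R² + 2 = 2 + R²)
x(G, L) = 291*L (x(G, L) = L*(2 + 17²) = L*(2 + 289) = L*291 = 291*L)
1/(x(87, -52) - 9176) = 1/(291*(-52) - 9176) = 1/(-15132 - 9176) = 1/(-24308) = -1/24308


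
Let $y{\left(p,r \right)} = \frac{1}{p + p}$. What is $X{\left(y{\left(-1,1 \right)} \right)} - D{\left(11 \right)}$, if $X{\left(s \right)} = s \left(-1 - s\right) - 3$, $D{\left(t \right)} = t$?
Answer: $- \frac{55}{4} \approx -13.75$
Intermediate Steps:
$y{\left(p,r \right)} = \frac{1}{2 p}$
$X{\left(s \right)} = -3 + s \left(-1 - s\right)$
$X{\left(y{\left(-1,1 \right)} \right)} - D{\left(11 \right)} = \left(-3 - \frac{1}{2 \left(-1\right)} - \left(\frac{1}{2 \left(-1\right)}\right)^{2}\right) - 11 = \left(-3 - \frac{1}{2} \left(-1\right) - \left(\frac{1}{2} \left(-1\right)\right)^{2}\right) - 11 = \left(-3 - - \frac{1}{2} - \left(- \frac{1}{2}\right)^{2}\right) - 11 = \left(-3 + \frac{1}{2} - \frac{1}{4}\right) - 11 = - \frac{11}{4} - 11 = - \frac{55}{4}$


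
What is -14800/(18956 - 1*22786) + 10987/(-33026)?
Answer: 44670459/12648958 ≈ 3.5316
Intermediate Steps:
-14800/(18956 - 1*22786) + 10987/(-33026) = -14800/(18956 - 22786) + 10987*(-1/33026) = -14800/(-3830) - 10987/33026 = -14800*(-1/3830) - 10987/33026 = 1480/383 - 10987/33026 = 44670459/12648958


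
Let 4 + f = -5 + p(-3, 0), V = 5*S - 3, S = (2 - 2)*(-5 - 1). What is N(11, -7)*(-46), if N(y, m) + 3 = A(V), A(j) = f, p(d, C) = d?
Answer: 690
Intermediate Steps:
S = 0 (S = 0*(-6) = 0)
V = -3 (V = 5*0 - 3 = 0 - 3 = -3)
f = -12 (f = -4 + (-5 - 3) = -4 - 8 = -12)
A(j) = -12
N(y, m) = -15 (N(y, m) = -3 - 12 = -15)
N(11, -7)*(-46) = -15*(-46) = 690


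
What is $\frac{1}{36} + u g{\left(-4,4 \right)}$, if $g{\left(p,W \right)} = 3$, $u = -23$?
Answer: $- \frac{2483}{36} \approx -68.972$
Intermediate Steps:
$\frac{1}{36} + u g{\left(-4,4 \right)} = \frac{1}{36} - 69 = - \frac{2483}{36}$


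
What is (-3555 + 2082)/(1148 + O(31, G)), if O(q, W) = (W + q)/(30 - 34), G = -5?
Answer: -982/761 ≈ -1.2904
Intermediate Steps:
O(q, W) = -W/4 - q/4 (O(q, W) = (W + q)/(-4) = (W + q)*(-¼) = -W/4 - q/4)
(-3555 + 2082)/(1148 + O(31, G)) = (-3555 + 2082)/(1148 + (-¼*(-5) - ¼*31)) = -1473/(1148 + (5/4 - 31/4)) = -1473/(1148 - 13/2) = -1473/2283/2 = -1473*2/2283 = -982/761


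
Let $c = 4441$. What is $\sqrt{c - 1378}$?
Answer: $\sqrt{3063} \approx 55.344$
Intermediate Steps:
$\sqrt{c - 1378} = \sqrt{4441 - 1378} = \sqrt{3063}$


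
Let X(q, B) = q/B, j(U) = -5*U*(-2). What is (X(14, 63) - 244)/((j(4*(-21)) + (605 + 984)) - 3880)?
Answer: 2194/28179 ≈ 0.077859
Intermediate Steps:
j(U) = 10*U
(X(14, 63) - 244)/((j(4*(-21)) + (605 + 984)) - 3880) = (14/63 - 244)/((10*(4*(-21)) + (605 + 984)) - 3880) = (14*(1/63) - 244)/((10*(-84) + 1589) - 3880) = (2/9 - 244)/((-840 + 1589) - 3880) = -2194/(9*(749 - 3880)) = -2194/9/(-3131) = -2194/9*(-1/3131) = 2194/28179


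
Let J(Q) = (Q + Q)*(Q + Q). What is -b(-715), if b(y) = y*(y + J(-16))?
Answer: 220935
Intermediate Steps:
J(Q) = 4*Q² (J(Q) = (2*Q)*(2*Q) = 4*Q²)
b(y) = y*(1024 + y) (b(y) = y*(y + 4*(-16)²) = y*(y + 4*256) = y*(y + 1024) = y*(1024 + y))
-b(-715) = -(-715)*(1024 - 715) = -(-715)*309 = -1*(-220935) = 220935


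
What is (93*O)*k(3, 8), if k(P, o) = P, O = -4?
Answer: -1116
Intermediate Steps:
(93*O)*k(3, 8) = (93*(-4))*3 = -372*3 = -1116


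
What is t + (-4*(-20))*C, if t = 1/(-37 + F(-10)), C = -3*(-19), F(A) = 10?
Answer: 123119/27 ≈ 4560.0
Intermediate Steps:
C = 57
t = -1/27 (t = 1/(-37 + 10) = 1/(-27) = -1/27 ≈ -0.037037)
t + (-4*(-20))*C = -1/27 - 4*(-20)*57 = -1/27 + 80*57 = -1/27 + 4560 = 123119/27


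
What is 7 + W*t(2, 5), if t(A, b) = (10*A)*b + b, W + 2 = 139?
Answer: 14392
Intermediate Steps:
W = 137 (W = -2 + 139 = 137)
t(A, b) = b + 10*A*b (t(A, b) = 10*A*b + b = b + 10*A*b)
7 + W*t(2, 5) = 7 + 137*(5*(1 + 10*2)) = 7 + 137*(5*(1 + 20)) = 7 + 137*(5*21) = 7 + 137*105 = 7 + 14385 = 14392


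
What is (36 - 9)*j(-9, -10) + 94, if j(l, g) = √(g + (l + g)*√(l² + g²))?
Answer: 94 + 27*√(-10 - 19*√181) ≈ 94.0 + 440.04*I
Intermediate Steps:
j(l, g) = √(g + √(g² + l²)*(g + l)) (j(l, g) = √(g + (g + l)*√(g² + l²)) = √(g + √(g² + l²)*(g + l)))
(36 - 9)*j(-9, -10) + 94 = (36 - 9)*√(-10 - 10*√((-10)² + (-9)²) - 9*√((-10)² + (-9)²)) + 94 = 27*√(-10 - 10*√(100 + 81) - 9*√(100 + 81)) + 94 = 27*√(-10 - 10*√181 - 9*√181) + 94 = 27*√(-10 - 19*√181) + 94 = 94 + 27*√(-10 - 19*√181)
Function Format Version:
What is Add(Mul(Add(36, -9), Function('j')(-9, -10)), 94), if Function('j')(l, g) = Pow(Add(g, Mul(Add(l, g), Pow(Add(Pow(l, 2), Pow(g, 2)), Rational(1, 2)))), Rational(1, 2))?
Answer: Add(94, Mul(27, Pow(Add(-10, Mul(-19, Pow(181, Rational(1, 2)))), Rational(1, 2)))) ≈ Add(94.000, Mul(440.04, I))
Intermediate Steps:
Function('j')(l, g) = Pow(Add(g, Mul(Pow(Add(Pow(g, 2), Pow(l, 2)), Rational(1, 2)), Add(g, l))), Rational(1, 2)) (Function('j')(l, g) = Pow(Add(g, Mul(Add(g, l), Pow(Add(Pow(g, 2), Pow(l, 2)), Rational(1, 2)))), Rational(1, 2)) = Pow(Add(g, Mul(Pow(Add(Pow(g, 2), Pow(l, 2)), Rational(1, 2)), Add(g, l))), Rational(1, 2)))
Add(Mul(Add(36, -9), Function('j')(-9, -10)), 94) = Add(Mul(Add(36, -9), Pow(Add(-10, Mul(-10, Pow(Add(Pow(-10, 2), Pow(-9, 2)), Rational(1, 2))), Mul(-9, Pow(Add(Pow(-10, 2), Pow(-9, 2)), Rational(1, 2)))), Rational(1, 2))), 94) = Add(Mul(27, Pow(Add(-10, Mul(-10, Pow(Add(100, 81), Rational(1, 2))), Mul(-9, Pow(Add(100, 81), Rational(1, 2)))), Rational(1, 2))), 94) = Add(Mul(27, Pow(Add(-10, Mul(-10, Pow(181, Rational(1, 2))), Mul(-9, Pow(181, Rational(1, 2)))), Rational(1, 2))), 94) = Add(Mul(27, Pow(Add(-10, Mul(-19, Pow(181, Rational(1, 2)))), Rational(1, 2))), 94) = Add(94, Mul(27, Pow(Add(-10, Mul(-19, Pow(181, Rational(1, 2)))), Rational(1, 2))))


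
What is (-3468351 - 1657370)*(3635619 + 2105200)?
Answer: -29425836505499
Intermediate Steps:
(-3468351 - 1657370)*(3635619 + 2105200) = -5125721*5740819 = -29425836505499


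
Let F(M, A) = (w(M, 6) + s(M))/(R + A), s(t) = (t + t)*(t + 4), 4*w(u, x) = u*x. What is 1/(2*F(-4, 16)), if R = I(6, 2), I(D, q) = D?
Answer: -11/6 ≈ -1.8333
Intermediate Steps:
R = 6
w(u, x) = u*x/4 (w(u, x) = (u*x)/4 = u*x/4)
s(t) = 2*t*(4 + t) (s(t) = (2*t)*(4 + t) = 2*t*(4 + t))
F(M, A) = (3*M/2 + 2*M*(4 + M))/(6 + A) (F(M, A) = ((¼)*M*6 + 2*M*(4 + M))/(6 + A) = (3*M/2 + 2*M*(4 + M))/(6 + A))
1/(2*F(-4, 16)) = 1/(2*((½)*(-4)*(19 + 4*(-4))/(6 + 16))) = 1/(2*((½)*(-4)*(19 - 16)/22)) = 1/(2*((½)*(-4)*(1/22)*3)) = 1/(2*(-3/11)) = 1/(-6/11) = -11/6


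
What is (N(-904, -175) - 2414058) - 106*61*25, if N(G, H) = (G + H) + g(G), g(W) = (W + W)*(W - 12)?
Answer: -920659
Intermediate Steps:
g(W) = 2*W*(-12 + W) (g(W) = (2*W)*(-12 + W) = 2*W*(-12 + W))
N(G, H) = G + H + 2*G*(-12 + G) (N(G, H) = (G + H) + 2*G*(-12 + G) = G + H + 2*G*(-12 + G))
(N(-904, -175) - 2414058) - 106*61*25 = ((-904 - 175 + 2*(-904)*(-12 - 904)) - 2414058) - 106*61*25 = ((-904 - 175 + 2*(-904)*(-916)) - 2414058) - 6466*25 = ((-904 - 175 + 1656128) - 2414058) - 161650 = (1655049 - 2414058) - 161650 = -759009 - 161650 = -920659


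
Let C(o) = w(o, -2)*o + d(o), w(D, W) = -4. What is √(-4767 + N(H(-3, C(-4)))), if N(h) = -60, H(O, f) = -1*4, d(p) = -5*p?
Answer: I*√4827 ≈ 69.477*I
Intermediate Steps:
C(o) = -9*o (C(o) = -4*o - 5*o = -9*o)
H(O, f) = -4
√(-4767 + N(H(-3, C(-4)))) = √(-4767 - 60) = √(-4827) = I*√4827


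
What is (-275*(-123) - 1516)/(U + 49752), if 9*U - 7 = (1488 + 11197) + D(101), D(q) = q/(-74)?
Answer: 21517794/34073939 ≈ 0.63150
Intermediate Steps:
D(q) = -q/74 (D(q) = q*(-1/74) = -q/74)
U = 939107/666 (U = 7/9 + ((1488 + 11197) - 1/74*101)/9 = 7/9 + (12685 - 101/74)/9 = 7/9 + (⅑)*(938589/74) = 7/9 + 312863/222 = 939107/666 ≈ 1410.1)
(-275*(-123) - 1516)/(U + 49752) = (-275*(-123) - 1516)/(939107/666 + 49752) = (33825 - 1516)/(34073939/666) = 32309*(666/34073939) = 21517794/34073939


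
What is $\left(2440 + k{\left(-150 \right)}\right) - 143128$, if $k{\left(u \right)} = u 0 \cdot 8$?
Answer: $-140688$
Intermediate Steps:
$k{\left(u \right)} = 0$ ($k{\left(u \right)} = 0 \cdot 8 = 0$)
$\left(2440 + k{\left(-150 \right)}\right) - 143128 = \left(2440 + 0\right) - 143128 = 2440 - 143128 = -140688$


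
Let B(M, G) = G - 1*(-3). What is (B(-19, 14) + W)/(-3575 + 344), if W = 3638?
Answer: -3655/3231 ≈ -1.1312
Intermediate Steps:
B(M, G) = 3 + G (B(M, G) = G + 3 = 3 + G)
(B(-19, 14) + W)/(-3575 + 344) = ((3 + 14) + 3638)/(-3575 + 344) = (17 + 3638)/(-3231) = 3655*(-1/3231) = -3655/3231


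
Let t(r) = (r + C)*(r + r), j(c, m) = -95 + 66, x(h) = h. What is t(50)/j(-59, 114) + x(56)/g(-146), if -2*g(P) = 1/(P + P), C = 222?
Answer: 921216/29 ≈ 31766.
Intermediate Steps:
g(P) = -1/(4*P) (g(P) = -1/(2*(P + P)) = -1/(2*P)/2 = -1/(4*P))
j(c, m) = -29
t(r) = 2*r*(222 + r) (t(r) = (r + 222)*(r + r) = (222 + r)*(2*r) = 2*r*(222 + r))
t(50)/j(-59, 114) + x(56)/g(-146) = (2*50*(222 + 50))/(-29) + 56/((-¼/(-146))) = (2*50*272)*(-1/29) + 56/((-¼*(-1/146))) = 27200*(-1/29) + 56/(1/584) = -27200/29 + 56*584 = -27200/29 + 32704 = 921216/29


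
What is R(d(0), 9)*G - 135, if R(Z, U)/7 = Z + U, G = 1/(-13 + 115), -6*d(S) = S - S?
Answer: -4569/34 ≈ -134.38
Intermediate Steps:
d(S) = 0 (d(S) = -(S - S)/6 = -⅙*0 = 0)
G = 1/102 ≈ 0.0098039
R(Z, U) = 7*U + 7*Z (R(Z, U) = 7*(Z + U) = 7*(U + Z) = 7*U + 7*Z)
R(d(0), 9)*G - 135 = (7*9 + 7*0)*(1/102) - 135 = (63 + 0)*(1/102) - 135 = 63*(1/102) - 135 = 21/34 - 135 = -4569/34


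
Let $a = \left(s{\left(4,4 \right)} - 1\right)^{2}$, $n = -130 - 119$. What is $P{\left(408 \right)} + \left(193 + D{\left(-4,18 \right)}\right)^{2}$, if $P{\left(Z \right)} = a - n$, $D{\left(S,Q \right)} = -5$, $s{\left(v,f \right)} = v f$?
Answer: $35818$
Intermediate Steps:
$n = -249$
$s{\left(v,f \right)} = f v$
$a = 225$ ($a = \left(4 \cdot 4 - 1\right)^{2} = \left(16 - 1\right)^{2} = 15^{2} = 225$)
$P{\left(Z \right)} = 474$ ($P{\left(Z \right)} = 225 - -249 = 225 + 249 = 474$)
$P{\left(408 \right)} + \left(193 + D{\left(-4,18 \right)}\right)^{2} = 474 + \left(193 - 5\right)^{2} = 474 + 188^{2} = 474 + 35344 = 35818$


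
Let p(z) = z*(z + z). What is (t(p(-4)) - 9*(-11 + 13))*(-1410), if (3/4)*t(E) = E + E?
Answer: -94940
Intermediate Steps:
p(z) = 2*z² (p(z) = z*(2*z) = 2*z²)
t(E) = 8*E/3 (t(E) = 4*(E + E)/3 = 4*(2*E)/3 = 8*E/3)
(t(p(-4)) - 9*(-11 + 13))*(-1410) = (8*(2*(-4)²)/3 - 9*(-11 + 13))*(-1410) = (8*(2*16)/3 - 9*2)*(-1410) = ((8/3)*32 - 18)*(-1410) = (256/3 - 18)*(-1410) = (202/3)*(-1410) = -94940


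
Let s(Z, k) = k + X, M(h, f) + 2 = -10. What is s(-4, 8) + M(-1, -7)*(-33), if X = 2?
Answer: 406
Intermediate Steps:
M(h, f) = -12 (M(h, f) = -2 - 10 = -12)
s(Z, k) = 2 + k (s(Z, k) = k + 2 = 2 + k)
s(-4, 8) + M(-1, -7)*(-33) = (2 + 8) - 12*(-33) = 10 + 396 = 406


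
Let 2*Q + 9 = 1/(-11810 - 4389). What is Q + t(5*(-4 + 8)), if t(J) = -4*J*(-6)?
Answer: 7702624/16199 ≈ 475.50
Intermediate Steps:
Q = -72896/16199 (Q = -9/2 + 1/(2*(-11810 - 4389)) = -9/2 + (1/2)/(-16199) = -9/2 + (1/2)*(-1/16199) = -9/2 - 1/32398 = -72896/16199 ≈ -4.5000)
t(J) = 24*J
Q + t(5*(-4 + 8)) = -72896/16199 + 24*(5*(-4 + 8)) = -72896/16199 + 24*(5*4) = -72896/16199 + 24*20 = -72896/16199 + 480 = 7702624/16199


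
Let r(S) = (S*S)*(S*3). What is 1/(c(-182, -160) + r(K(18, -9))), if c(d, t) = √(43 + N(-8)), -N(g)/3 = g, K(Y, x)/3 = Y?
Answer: 472392/223154201597 - √67/223154201597 ≈ 2.1168e-6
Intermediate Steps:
K(Y, x) = 3*Y
r(S) = 3*S³ (r(S) = S²*(3*S) = 3*S³)
N(g) = -3*g
c(d, t) = √67 (c(d, t) = √(43 - 3*(-8)) = √(43 + 24) = √67)
1/(c(-182, -160) + r(K(18, -9))) = 1/(√67 + 3*(3*18)³) = 1/(√67 + 3*54³) = 1/(√67 + 3*157464) = 1/(√67 + 472392) = 1/(472392 + √67)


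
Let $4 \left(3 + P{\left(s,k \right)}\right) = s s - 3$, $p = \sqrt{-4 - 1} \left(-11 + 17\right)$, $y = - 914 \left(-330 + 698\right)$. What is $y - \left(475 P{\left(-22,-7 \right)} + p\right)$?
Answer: $- \frac{1568183}{4} - 6 i \sqrt{5} \approx -3.9205 \cdot 10^{5} - 13.416 i$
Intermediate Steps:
$y = -336352$ ($y = \left(-914\right) 368 = -336352$)
$p = 6 i \sqrt{5}$ ($p = \sqrt{-5} \cdot 6 = i \sqrt{5} \cdot 6 = 6 i \sqrt{5} \approx 13.416 i$)
$P{\left(s,k \right)} = - \frac{15}{4} + \frac{s^{2}}{4}$ ($P{\left(s,k \right)} = -3 + \frac{s s - 3}{4} = -3 + \frac{s^{2} - 3}{4} = -3 + \frac{-3 + s^{2}}{4} = -3 + \left(- \frac{3}{4} + \frac{s^{2}}{4}\right) = - \frac{15}{4} + \frac{s^{2}}{4}$)
$y - \left(475 P{\left(-22,-7 \right)} + p\right) = -336352 - \left(475 \left(- \frac{15}{4} + \frac{\left(-22\right)^{2}}{4}\right) + 6 i \sqrt{5}\right) = -336352 - \left(475 \left(- \frac{15}{4} + \frac{1}{4} \cdot 484\right) + 6 i \sqrt{5}\right) = -336352 - \left(475 \left(- \frac{15}{4} + 121\right) + 6 i \sqrt{5}\right) = -336352 - \left(475 \cdot \frac{469}{4} + 6 i \sqrt{5}\right) = -336352 - \left(\frac{222775}{4} + 6 i \sqrt{5}\right) = - \frac{1568183}{4} - 6 i \sqrt{5}$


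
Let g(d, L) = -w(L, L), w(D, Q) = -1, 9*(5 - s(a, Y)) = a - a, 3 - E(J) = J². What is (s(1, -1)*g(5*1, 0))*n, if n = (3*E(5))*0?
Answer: 0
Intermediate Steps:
E(J) = 3 - J²
s(a, Y) = 5 (s(a, Y) = 5 - (a - a)/9 = 5 - ⅑*0 = 5 + 0 = 5)
n = 0 (n = (3*(3 - 1*5²))*0 = (3*(3 - 1*25))*0 = (3*(3 - 25))*0 = (3*(-22))*0 = -66*0 = 0)
g(d, L) = 1 (g(d, L) = -1*(-1) = 1)
(s(1, -1)*g(5*1, 0))*n = (5*1)*0 = 5*0 = 0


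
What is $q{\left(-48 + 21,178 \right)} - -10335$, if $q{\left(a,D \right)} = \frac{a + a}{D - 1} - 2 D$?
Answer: $\frac{588743}{59} \approx 9978.7$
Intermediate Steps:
$q{\left(a,D \right)} = - 2 D + \frac{2 a}{-1 + D}$ ($q{\left(a,D \right)} = \frac{2 a}{-1 + D} - 2 D = - 2 D + \frac{2 a}{-1 + D}$)
$q{\left(-48 + 21,178 \right)} - -10335 = \frac{2 \left(178 + \left(-48 + 21\right) - 178^{2}\right)}{-1 + 178} - -10335 = \frac{2 \left(178 - 27 - 31684\right)}{177} + 10335 = 2 \cdot \frac{1}{177} \left(178 - 27 - 31684\right) + 10335 = 2 \cdot \frac{1}{177} \left(-31533\right) + 10335 = - \frac{21022}{59} + 10335 = \frac{588743}{59}$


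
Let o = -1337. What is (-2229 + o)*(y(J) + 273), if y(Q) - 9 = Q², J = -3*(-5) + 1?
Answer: -1918508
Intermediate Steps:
J = 16 (J = 15 + 1 = 16)
y(Q) = 9 + Q²
(-2229 + o)*(y(J) + 273) = (-2229 - 1337)*((9 + 16²) + 273) = -3566*((9 + 256) + 273) = -3566*(265 + 273) = -3566*538 = -1918508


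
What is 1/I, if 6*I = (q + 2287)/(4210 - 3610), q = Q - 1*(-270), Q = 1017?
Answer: 1800/1787 ≈ 1.0073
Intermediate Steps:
q = 1287 (q = 1017 - 1*(-270) = 1017 + 270 = 1287)
I = 1787/1800 (I = ((1287 + 2287)/(4210 - 3610))/6 = (3574/600)/6 = (3574*(1/600))/6 = (⅙)*(1787/300) = 1787/1800 ≈ 0.99278)
1/I = 1/(1787/1800) = 1800/1787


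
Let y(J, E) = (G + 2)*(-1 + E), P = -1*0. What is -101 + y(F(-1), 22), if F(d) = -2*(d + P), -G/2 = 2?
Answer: -143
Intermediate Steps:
P = 0
G = -4 (G = -2*2 = -4)
F(d) = -2*d (F(d) = -2*(d + 0) = -2*d)
y(J, E) = 2 - 2*E (y(J, E) = (-4 + 2)*(-1 + E) = -2*(-1 + E) = 2 - 2*E)
-101 + y(F(-1), 22) = -101 + (2 - 2*22) = -101 + (2 - 44) = -101 - 42 = -143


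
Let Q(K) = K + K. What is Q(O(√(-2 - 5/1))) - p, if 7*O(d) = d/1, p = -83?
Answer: 83 + 2*I*√7/7 ≈ 83.0 + 0.75593*I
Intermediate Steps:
O(d) = d/7 (O(d) = (d/1)/7 = (d*1)/7 = d/7)
Q(K) = 2*K
Q(O(√(-2 - 5/1))) - p = 2*(√(-2 - 5/1)/7) - 1*(-83) = 2*(√(-2 - 5*1)/7) + 83 = 2*(√(-2 - 5)/7) + 83 = 2*(√(-7)/7) + 83 = 2*((I*√7)/7) + 83 = 2*(I*√7/7) + 83 = 2*I*√7/7 + 83 = 83 + 2*I*√7/7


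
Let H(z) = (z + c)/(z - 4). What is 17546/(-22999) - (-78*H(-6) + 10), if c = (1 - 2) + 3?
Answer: 2350164/114995 ≈ 20.437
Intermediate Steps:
c = 2 (c = -1 + 3 = 2)
H(z) = (2 + z)/(-4 + z) (H(z) = (z + 2)/(z - 4) = (2 + z)/(-4 + z))
17546/(-22999) - (-78*H(-6) + 10) = 17546/(-22999) - (-78*(2 - 6)/(-4 - 6) + 10) = 17546*(-1/22999) - (-78*(-4)/(-10) + 10) = -17546/22999 - (-(-39)*(-4)/5 + 10) = -17546/22999 - (-78*⅖ + 10) = -17546/22999 - (-156/5 + 10) = -17546/22999 - 1*(-106/5) = -17546/22999 + 106/5 = 2350164/114995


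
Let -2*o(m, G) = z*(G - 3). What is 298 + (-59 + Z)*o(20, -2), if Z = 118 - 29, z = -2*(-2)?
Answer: 598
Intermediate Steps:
z = 4
Z = 89
o(m, G) = 6 - 2*G (o(m, G) = -2*(G - 3) = -2*(-3 + G) = -(-12 + 4*G)/2 = 6 - 2*G)
298 + (-59 + Z)*o(20, -2) = 298 + (-59 + 89)*(6 - 2*(-2)) = 298 + 30*(6 + 4) = 298 + 30*10 = 298 + 300 = 598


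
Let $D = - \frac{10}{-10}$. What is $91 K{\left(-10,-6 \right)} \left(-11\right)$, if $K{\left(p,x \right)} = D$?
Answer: $-1001$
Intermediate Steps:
$D = 1$ ($D = \left(-10\right) \left(- \frac{1}{10}\right) = 1$)
$K{\left(p,x \right)} = 1$
$91 K{\left(-10,-6 \right)} \left(-11\right) = 91 \cdot 1 \left(-11\right) = 91 \left(-11\right) = -1001$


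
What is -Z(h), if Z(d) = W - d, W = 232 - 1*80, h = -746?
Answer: -898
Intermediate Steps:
W = 152 (W = 232 - 80 = 152)
Z(d) = 152 - d
-Z(h) = -(152 - 1*(-746)) = -(152 + 746) = -1*898 = -898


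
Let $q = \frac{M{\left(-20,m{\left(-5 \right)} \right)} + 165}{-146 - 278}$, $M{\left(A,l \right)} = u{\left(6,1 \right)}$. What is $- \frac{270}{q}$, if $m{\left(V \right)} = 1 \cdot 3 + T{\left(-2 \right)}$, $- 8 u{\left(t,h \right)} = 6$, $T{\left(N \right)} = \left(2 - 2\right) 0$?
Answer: $\frac{50880}{73} \approx 696.99$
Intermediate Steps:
$T{\left(N \right)} = 0$ ($T{\left(N \right)} = 0 \cdot 0 = 0$)
$u{\left(t,h \right)} = - \frac{3}{4}$ ($u{\left(t,h \right)} = \left(- \frac{1}{8}\right) 6 = - \frac{3}{4}$)
$m{\left(V \right)} = 3$ ($m{\left(V \right)} = 1 \cdot 3 + 0 = 3 + 0 = 3$)
$M{\left(A,l \right)} = - \frac{3}{4}$
$q = - \frac{657}{1696}$ ($q = \frac{- \frac{3}{4} + 165}{-146 - 278} = \frac{657}{4 \left(-424\right)} = \frac{657}{4} \left(- \frac{1}{424}\right) = - \frac{657}{1696} \approx -0.38738$)
$- \frac{270}{q} = - \frac{270}{- \frac{657}{1696}} = \left(-270\right) \left(- \frac{1696}{657}\right) = \frac{50880}{73}$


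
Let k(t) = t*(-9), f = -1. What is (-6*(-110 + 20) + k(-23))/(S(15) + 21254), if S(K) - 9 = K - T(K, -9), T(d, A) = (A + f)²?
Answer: 747/21178 ≈ 0.035272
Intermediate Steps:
T(d, A) = (-1 + A)² (T(d, A) = (A - 1)² = (-1 + A)²)
k(t) = -9*t
S(K) = -91 + K (S(K) = 9 + (K - (-1 - 9)²) = 9 + (K - 1*(-10)²) = 9 + (K - 1*100) = 9 + (K - 100) = 9 + (-100 + K) = -91 + K)
(-6*(-110 + 20) + k(-23))/(S(15) + 21254) = (-6*(-110 + 20) - 9*(-23))/((-91 + 15) + 21254) = (-6*(-90) + 207)/(-76 + 21254) = (540 + 207)/21178 = 747*(1/21178) = 747/21178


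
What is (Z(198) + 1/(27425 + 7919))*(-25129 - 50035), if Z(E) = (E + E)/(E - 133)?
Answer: -263004266599/574340 ≈ -4.5792e+5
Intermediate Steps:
Z(E) = 2*E/(-133 + E) (Z(E) = (2*E)/(-133 + E) = 2*E/(-133 + E))
(Z(198) + 1/(27425 + 7919))*(-25129 - 50035) = (2*198/(-133 + 198) + 1/(27425 + 7919))*(-25129 - 50035) = (2*198/65 + 1/35344)*(-75164) = (2*198*(1/65) + 1/35344)*(-75164) = (396/65 + 1/35344)*(-75164) = (13996289/2297360)*(-75164) = -263004266599/574340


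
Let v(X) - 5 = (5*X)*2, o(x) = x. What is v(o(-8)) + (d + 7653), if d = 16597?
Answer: 24175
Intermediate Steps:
v(X) = 5 + 10*X (v(X) = 5 + (5*X)*2 = 5 + 10*X)
v(o(-8)) + (d + 7653) = (5 + 10*(-8)) + (16597 + 7653) = (5 - 80) + 24250 = -75 + 24250 = 24175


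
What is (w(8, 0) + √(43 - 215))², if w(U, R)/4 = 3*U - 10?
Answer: 2964 + 224*I*√43 ≈ 2964.0 + 1468.9*I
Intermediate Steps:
w(U, R) = -40 + 12*U (w(U, R) = 4*(3*U - 10) = 4*(-10 + 3*U) = -40 + 12*U)
(w(8, 0) + √(43 - 215))² = ((-40 + 12*8) + √(43 - 215))² = ((-40 + 96) + √(-172))² = (56 + 2*I*√43)²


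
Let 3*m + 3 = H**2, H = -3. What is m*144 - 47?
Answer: 241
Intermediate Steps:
m = 2 (m = -1 + (1/3)*(-3)**2 = -1 + (1/3)*9 = -1 + 3 = 2)
m*144 - 47 = 2*144 - 47 = 288 - 47 = 241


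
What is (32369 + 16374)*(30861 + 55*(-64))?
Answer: 1332682363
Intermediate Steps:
(32369 + 16374)*(30861 + 55*(-64)) = 48743*(30861 - 3520) = 48743*27341 = 1332682363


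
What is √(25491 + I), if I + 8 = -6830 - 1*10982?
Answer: √7671 ≈ 87.584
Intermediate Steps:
I = -17820 (I = -8 + (-6830 - 1*10982) = -8 + (-6830 - 10982) = -8 - 17812 = -17820)
√(25491 + I) = √(25491 - 17820) = √7671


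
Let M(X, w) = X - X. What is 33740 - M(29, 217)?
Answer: 33740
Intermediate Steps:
M(X, w) = 0
33740 - M(29, 217) = 33740 - 1*0 = 33740 + 0 = 33740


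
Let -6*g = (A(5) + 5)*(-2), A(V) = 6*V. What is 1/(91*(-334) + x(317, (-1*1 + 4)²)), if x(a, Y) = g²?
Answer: -9/272321 ≈ -3.3049e-5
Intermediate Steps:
g = 35/3 (g = -(6*5 + 5)*(-2)/6 = -(30 + 5)*(-2)/6 = -35*(-2)/6 = -⅙*(-70) = 35/3 ≈ 11.667)
x(a, Y) = 1225/9 (x(a, Y) = (35/3)² = 1225/9)
1/(91*(-334) + x(317, (-1*1 + 4)²)) = 1/(91*(-334) + 1225/9) = 1/(-30394 + 1225/9) = 1/(-272321/9) = -9/272321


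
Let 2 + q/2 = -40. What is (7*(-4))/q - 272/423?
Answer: -131/423 ≈ -0.30969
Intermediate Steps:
q = -84 (q = -4 + 2*(-40) = -4 - 80 = -84)
(7*(-4))/q - 272/423 = (7*(-4))/(-84) - 272/423 = -28*(-1/84) - 272*1/423 = ⅓ - 272/423 = -131/423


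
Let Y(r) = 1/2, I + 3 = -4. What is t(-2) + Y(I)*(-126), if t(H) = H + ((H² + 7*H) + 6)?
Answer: -69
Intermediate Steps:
I = -7 (I = -3 - 4 = -7)
Y(r) = ½
t(H) = 6 + H² + 8*H (t(H) = H + (6 + H² + 7*H) = 6 + H² + 8*H)
t(-2) + Y(I)*(-126) = (6 + (-2)² + 8*(-2)) + (½)*(-126) = (6 + 4 - 16) - 63 = -6 - 63 = -69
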